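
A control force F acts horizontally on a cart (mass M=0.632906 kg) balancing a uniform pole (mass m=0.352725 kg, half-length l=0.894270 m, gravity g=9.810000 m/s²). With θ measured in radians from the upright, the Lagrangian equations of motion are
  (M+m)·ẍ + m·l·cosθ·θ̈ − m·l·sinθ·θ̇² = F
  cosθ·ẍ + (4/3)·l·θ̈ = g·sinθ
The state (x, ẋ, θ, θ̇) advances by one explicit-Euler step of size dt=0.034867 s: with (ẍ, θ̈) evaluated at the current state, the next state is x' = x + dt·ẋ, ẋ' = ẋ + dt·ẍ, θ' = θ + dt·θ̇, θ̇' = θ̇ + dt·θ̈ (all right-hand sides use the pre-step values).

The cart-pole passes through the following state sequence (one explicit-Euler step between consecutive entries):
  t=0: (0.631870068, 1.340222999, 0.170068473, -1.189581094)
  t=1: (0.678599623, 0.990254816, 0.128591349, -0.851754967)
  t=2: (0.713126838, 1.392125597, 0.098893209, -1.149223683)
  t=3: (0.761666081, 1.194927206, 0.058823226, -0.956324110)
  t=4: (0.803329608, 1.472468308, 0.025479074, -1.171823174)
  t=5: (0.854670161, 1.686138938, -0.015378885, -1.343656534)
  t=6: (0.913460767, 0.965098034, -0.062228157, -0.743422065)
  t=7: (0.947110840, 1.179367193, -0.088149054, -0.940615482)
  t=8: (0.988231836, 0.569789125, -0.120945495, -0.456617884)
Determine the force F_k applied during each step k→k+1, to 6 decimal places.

F_0 = -6.956434 N
F_1 = 8.661968 N
F_2 = -3.879017 N
F_3 = 5.882473 N
F_4 = 4.475051 N
F_5 = -14.944346 N
F_6 = 4.287370 N
F_7 = -12.845588 N

step 0→1:
  ẍ = (ẋ'−ẋ)/dt = (0.990254816−1.340222999)/0.034867 = -10.037232
  θ̈ = (θ̇'−θ̇)/dt = (-0.851754967−-1.189581094)/0.034867 = 9.688993
  sinθ=0.169250, cosθ=0.985573
  F = (M+m)·ẍ + m·l·cosθ·θ̈ − m·l·sinθ·θ̇² = -9.893007 + 3.012121 − 0.075548 = -6.956434
step 1→2:
  ẍ = (ẋ'−ẋ)/dt = (1.392125597−0.990254816)/0.034867 = 11.525820
  θ̈ = (θ̇'−θ̇)/dt = (-1.149223683−-0.851754967)/0.034867 = -8.531526
  sinθ=0.128237, cosθ=0.991744
  F = (M+m)·ẍ + m·l·cosθ·θ̈ − m·l·sinθ·θ̇² = 11.360206 + -2.668892 − 0.029346 = 8.661968
step 2→3:
  ẍ = (ẋ'−ẋ)/dt = (1.194927206−1.392125597)/0.034867 = -5.655732
  θ̈ = (θ̇'−θ̇)/dt = (-0.956324110−-1.149223683)/0.034867 = 5.532440
  sinθ=0.098732, cosθ=0.995114
  F = (M+m)·ẍ + m·l·cosθ·θ̈ − m·l·sinθ·θ̇² = -5.574464 + 1.736579 − 0.041131 = -3.879017
step 3→4:
  ẍ = (ẋ'−ẋ)/dt = (1.472468308−1.194927206)/0.034867 = 7.959994
  θ̈ = (θ̇'−θ̇)/dt = (-1.171823174−-0.956324110)/0.034867 = -6.180602
  sinθ=0.058789, cosθ=0.998270
  F = (M+m)·ẍ + m·l·cosθ·θ̈ − m·l·sinθ·θ̇² = 7.845617 + -1.946184 − 0.016960 = 5.882473
step 4→5:
  ẍ = (ẋ'−ẋ)/dt = (1.686138938−1.472468308)/0.034867 = 6.128162
  θ̈ = (θ̇'−θ̇)/dt = (-1.343656534−-1.171823174)/0.034867 = -4.928252
  sinθ=0.025476, cosθ=0.999675
  F = (M+m)·ẍ + m·l·cosθ·θ̈ − m·l·sinθ·θ̇² = 6.040107 + -1.554021 − 0.011035 = 4.475051
step 5→6:
  ẍ = (ẋ'−ẋ)/dt = (0.965098034−1.686138938)/0.034867 = -20.679752
  θ̈ = (θ̇'−θ̇)/dt = (-0.743422065−-1.343656534)/0.034867 = 17.214973
  sinθ=-0.015378, cosθ=0.999882
  F = (M+m)·ẍ + m·l·cosθ·θ̈ − m·l·sinθ·θ̇² = -20.382604 + 5.429501 − -0.008758 = -14.944346
step 6→7:
  ẍ = (ẋ'−ẋ)/dt = (1.179367193−0.965098034)/0.034867 = 6.145328
  θ̈ = (θ̇'−θ̇)/dt = (-0.940615482−-0.743422065)/0.034867 = -5.655589
  sinθ=-0.062188, cosθ=0.998064
  F = (M+m)·ẍ + m·l·cosθ·θ̈ − m·l·sinθ·θ̇² = 6.057026 + -1.780497 − -0.010841 = 4.287370
step 7→8:
  ẍ = (ẋ'−ẋ)/dt = (0.569789125−1.179367193)/0.034867 = -17.482951
  θ̈ = (θ̇'−θ̇)/dt = (-0.456617884−-0.940615482)/0.034867 = 13.881252
  sinθ=-0.088035, cosθ=0.996117
  F = (M+m)·ẍ + m·l·cosθ·θ̈ − m·l·sinθ·θ̇² = -17.231739 + 4.361582 − -0.024569 = -12.845588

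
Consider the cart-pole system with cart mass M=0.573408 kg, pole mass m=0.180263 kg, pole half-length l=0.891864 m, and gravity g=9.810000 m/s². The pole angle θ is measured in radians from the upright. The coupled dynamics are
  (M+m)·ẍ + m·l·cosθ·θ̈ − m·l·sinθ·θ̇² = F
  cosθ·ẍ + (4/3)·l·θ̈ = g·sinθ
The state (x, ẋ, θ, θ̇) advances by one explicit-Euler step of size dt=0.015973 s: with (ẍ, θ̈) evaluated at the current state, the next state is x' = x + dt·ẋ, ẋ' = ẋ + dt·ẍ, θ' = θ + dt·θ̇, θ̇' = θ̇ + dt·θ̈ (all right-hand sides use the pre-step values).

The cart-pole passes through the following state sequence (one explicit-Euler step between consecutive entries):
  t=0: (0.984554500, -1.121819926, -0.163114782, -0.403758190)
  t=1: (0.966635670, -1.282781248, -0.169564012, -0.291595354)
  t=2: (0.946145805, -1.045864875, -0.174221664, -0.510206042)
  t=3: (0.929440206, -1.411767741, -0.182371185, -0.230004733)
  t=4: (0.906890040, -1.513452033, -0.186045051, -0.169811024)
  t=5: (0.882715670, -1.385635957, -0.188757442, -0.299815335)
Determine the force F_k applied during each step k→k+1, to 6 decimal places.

F_0 = -6.476606 N
F_1 = 9.012198 N
F_2 = -14.479964 N
F_3 = -4.200526 N
F_4 = 4.745811 N

step 0→1:
  ẍ = (ẋ'−ẋ)/dt = (-1.282781248−-1.121819926)/0.015973 = -10.077088
  θ̈ = (θ̇'−θ̇)/dt = (-0.291595354−-0.403758190)/0.015973 = 7.022027
  sinθ=-0.162392, cosθ=0.986726
  F = (M+m)·ẍ + m·l·cosθ·θ̈ − m·l·sinθ·θ̇² = -7.594809 + 1.113947 − -0.004256 = -6.476606
step 1→2:
  ẍ = (ẋ'−ẋ)/dt = (-1.045864875−-1.282781248)/0.015973 = 14.832303
  θ̈ = (θ̇'−θ̇)/dt = (-0.510206042−-0.291595354)/0.015973 = -13.686264
  sinθ=-0.168753, cosθ=0.985658
  F = (M+m)·ẍ + m·l·cosθ·θ̈ − m·l·sinθ·θ̇² = 11.178677 + -2.168785 − -0.002307 = 9.012198
step 2→3:
  ẍ = (ẋ'−ẋ)/dt = (-1.411767741−-1.045864875)/0.015973 = -22.907586
  θ̈ = (θ̇'−θ̇)/dt = (-0.230004733−-0.510206042)/0.015973 = 17.542184
  sinθ=-0.173342, cosθ=0.984862
  F = (M+m)·ẍ + m·l·cosθ·θ̈ − m·l·sinθ·θ̇² = -17.264783 + 2.777565 − -0.007254 = -14.479964
step 3→4:
  ẍ = (ẋ'−ẋ)/dt = (-1.513452033−-1.411767741)/0.015973 = -6.366011
  θ̈ = (θ̇'−θ̇)/dt = (-0.169811024−-0.230004733)/0.015973 = 3.768466
  sinθ=-0.181362, cosθ=0.983416
  F = (M+m)·ẍ + m·l·cosθ·θ̈ − m·l·sinθ·θ̇² = -4.797878 + 0.595809 − -0.001542 = -4.200526
step 4→5:
  ẍ = (ẋ'−ẋ)/dt = (-1.385635957−-1.513452033)/0.015973 = 8.002008
  θ̈ = (θ̇'−θ̇)/dt = (-0.299815335−-0.169811024)/0.015973 = -8.139004
  sinθ=-0.184974, cosθ=0.982743
  F = (M+m)·ẍ + m·l·cosθ·θ̈ − m·l·sinθ·θ̇² = 6.030882 + -1.285928 − -0.000858 = 4.745811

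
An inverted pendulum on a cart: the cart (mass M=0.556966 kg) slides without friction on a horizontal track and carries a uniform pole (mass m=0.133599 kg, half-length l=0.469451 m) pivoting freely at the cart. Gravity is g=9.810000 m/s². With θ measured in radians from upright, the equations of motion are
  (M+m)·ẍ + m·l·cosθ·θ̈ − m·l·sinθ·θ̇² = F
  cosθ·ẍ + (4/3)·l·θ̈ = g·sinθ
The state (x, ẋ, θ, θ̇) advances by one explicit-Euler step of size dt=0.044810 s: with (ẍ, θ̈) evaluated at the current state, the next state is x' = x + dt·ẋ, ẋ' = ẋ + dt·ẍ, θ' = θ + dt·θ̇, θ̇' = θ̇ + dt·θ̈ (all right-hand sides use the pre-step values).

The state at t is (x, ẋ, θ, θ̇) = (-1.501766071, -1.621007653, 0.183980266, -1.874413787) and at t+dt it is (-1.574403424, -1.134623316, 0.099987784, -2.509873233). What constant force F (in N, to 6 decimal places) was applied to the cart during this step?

F = 6.580927 N

ẍ = (ẋ'−ẋ)/dt = (-1.134623316−-1.621007653)/0.044810 = 10.854370
θ̈ = (θ̇'−θ̇)/dt = (-2.509873233−-1.874413787)/0.044810 = -14.181197
sinθ=0.182944, cosθ=0.983123
F = (M+m)·ẍ + m·l·cosθ·θ̈ − m·l·sinθ·θ̇² = 7.495648 + -0.874408 − 0.040313 = 6.580927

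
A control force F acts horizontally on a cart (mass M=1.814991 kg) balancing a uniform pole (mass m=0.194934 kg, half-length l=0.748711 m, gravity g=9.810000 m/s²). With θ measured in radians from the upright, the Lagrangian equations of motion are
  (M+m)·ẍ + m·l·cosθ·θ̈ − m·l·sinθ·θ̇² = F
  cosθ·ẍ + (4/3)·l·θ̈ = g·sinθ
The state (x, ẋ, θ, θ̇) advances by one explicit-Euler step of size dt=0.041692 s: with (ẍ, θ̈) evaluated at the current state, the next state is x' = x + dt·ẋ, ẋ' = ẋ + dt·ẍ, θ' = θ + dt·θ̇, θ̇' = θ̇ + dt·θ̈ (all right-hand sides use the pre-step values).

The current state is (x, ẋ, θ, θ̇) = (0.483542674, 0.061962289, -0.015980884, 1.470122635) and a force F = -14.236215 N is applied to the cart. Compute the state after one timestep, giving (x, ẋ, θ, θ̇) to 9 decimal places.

(0.486126006, -0.256099276, 0.045311469, 1.782143967)

sinθ=-0.015980204, cosθ=0.999872308
temp = (F + m·l·θ̇²·sinθ)/(M+m) = (-14.236215 + -0.005040705)/2.009925 = -7.085466226
θ̈ = (g·sinθ − cosθ·temp)/(l·(4/3 − m·cos²θ/(M+m))) = 7.483961724
ẍ = temp − m·l·θ̈·cosθ/(M+m) = -7.628839226
Euler: x'=0.483542674+0.041692·0.061962289=0.486126006, ẋ'=0.061962289+0.041692·-7.628839226=-0.256099276
       θ'=-0.015980884+0.041692·1.470122635=0.045311469, θ̇'=1.470122635+0.041692·7.483961724=1.782143967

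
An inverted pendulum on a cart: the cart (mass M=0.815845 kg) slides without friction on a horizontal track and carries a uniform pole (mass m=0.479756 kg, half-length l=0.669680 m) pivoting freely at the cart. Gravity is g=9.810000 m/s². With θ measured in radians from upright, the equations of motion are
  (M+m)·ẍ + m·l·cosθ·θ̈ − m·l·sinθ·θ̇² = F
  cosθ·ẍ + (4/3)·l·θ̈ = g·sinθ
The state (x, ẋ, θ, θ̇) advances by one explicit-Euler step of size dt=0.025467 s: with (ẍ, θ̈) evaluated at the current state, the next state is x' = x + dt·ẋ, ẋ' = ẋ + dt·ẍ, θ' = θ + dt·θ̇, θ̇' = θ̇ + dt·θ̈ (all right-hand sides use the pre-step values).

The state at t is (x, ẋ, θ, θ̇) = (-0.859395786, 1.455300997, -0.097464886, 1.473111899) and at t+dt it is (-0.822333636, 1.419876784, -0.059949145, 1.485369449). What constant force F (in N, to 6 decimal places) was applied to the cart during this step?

F = -1.580413 N

ẍ = (ẋ'−ẋ)/dt = (1.419876784−1.455300997)/0.025467 = -1.390985
θ̈ = (θ̇'−θ̇)/dt = (1.485369449−1.473111899)/0.025467 = 0.481311
sinθ=-0.097311, cosθ=0.995254
F = (M+m)·ẍ + m·l·cosθ·θ̈ − m·l·sinθ·θ̇² = -1.802161 + 0.153903 − -0.067845 = -1.580413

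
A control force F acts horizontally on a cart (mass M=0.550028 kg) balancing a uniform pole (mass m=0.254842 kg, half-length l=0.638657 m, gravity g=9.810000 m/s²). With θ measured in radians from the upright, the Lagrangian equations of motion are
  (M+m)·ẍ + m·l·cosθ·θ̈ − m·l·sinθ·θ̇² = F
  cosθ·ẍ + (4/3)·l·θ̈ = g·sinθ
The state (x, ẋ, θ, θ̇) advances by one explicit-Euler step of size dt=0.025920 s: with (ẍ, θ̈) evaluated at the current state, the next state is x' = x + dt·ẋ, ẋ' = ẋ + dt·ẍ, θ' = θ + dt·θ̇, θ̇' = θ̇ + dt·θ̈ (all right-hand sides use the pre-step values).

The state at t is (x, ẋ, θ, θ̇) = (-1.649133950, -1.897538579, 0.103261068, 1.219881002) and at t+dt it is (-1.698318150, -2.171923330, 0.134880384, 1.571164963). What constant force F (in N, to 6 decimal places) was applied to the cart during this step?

F = -6.351154 N

ẍ = (ẋ'−ẋ)/dt = (-2.171923330−-1.897538579)/0.025920 = -10.585831
θ̈ = (θ̇'−θ̇)/dt = (1.571164963−1.219881002)/0.025920 = 13.552622
sinθ=0.103078, cosθ=0.994673
F = (M+m)·ẍ + m·l·cosθ·θ̈ − m·l·sinθ·θ̇² = -8.520218 + 2.194030 − 0.024965 = -6.351154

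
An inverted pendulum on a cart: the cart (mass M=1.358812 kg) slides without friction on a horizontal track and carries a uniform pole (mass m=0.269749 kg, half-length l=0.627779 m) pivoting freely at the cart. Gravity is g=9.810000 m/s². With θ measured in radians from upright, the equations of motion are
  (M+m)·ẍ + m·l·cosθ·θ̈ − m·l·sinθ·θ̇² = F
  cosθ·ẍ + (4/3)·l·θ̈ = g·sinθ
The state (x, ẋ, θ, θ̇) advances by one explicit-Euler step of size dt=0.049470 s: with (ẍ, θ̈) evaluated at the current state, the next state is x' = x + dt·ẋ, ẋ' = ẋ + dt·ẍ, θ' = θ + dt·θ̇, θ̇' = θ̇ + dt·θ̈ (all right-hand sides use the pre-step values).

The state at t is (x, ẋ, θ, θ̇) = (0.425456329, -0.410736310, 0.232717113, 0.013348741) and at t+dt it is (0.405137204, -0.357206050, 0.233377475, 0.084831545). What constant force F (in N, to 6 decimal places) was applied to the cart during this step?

F = 2.000318 N

ẍ = (ẋ'−ẋ)/dt = (-0.357206050−-0.410736310)/0.049470 = 1.082075
θ̈ = (θ̇'−θ̇)/dt = (0.084831545−0.013348741)/0.049470 = 1.444973
sinθ=0.230622, cosθ=0.973043
F = (M+m)·ẍ + m·l·cosθ·θ̈ − m·l·sinθ·θ̇² = 1.762225 + 0.238100 − 0.000007 = 2.000318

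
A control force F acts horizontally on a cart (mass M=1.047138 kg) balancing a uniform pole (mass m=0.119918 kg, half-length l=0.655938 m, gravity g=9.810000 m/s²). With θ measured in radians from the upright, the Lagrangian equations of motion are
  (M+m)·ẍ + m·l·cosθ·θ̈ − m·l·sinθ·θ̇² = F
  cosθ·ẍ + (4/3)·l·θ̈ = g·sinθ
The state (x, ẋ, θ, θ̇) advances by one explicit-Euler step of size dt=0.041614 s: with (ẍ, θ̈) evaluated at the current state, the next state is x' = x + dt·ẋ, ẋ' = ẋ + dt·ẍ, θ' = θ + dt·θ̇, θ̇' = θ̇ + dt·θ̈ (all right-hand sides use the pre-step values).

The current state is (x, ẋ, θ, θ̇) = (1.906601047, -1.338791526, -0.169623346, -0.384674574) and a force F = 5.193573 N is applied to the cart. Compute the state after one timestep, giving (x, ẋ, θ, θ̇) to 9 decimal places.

sinθ=-0.168811113, cosθ=0.985648420
temp = (F + m·l·θ̇²·sinθ)/(M+m) = (5.193573 + -0.001964876)/1.167056 = 4.448465304
θ̈ = (g·sinθ − cosθ·temp)/(l·(4/3 − m·cos²θ/(M+m))) = -7.465850531
ẍ = temp − m·l·θ̈·cosθ/(M+m) = 4.944436886
Euler: x'=1.906601047+0.041614·-1.338791526=1.850888576, ẋ'=-1.338791526+0.041614·4.944436886=-1.133033729
       θ'=-0.169623346+0.041614·-0.384674574=-0.185631194, θ̇'=-0.384674574+0.041614·-7.465850531=-0.695358478

(1.850888576, -1.133033729, -0.185631194, -0.695358478)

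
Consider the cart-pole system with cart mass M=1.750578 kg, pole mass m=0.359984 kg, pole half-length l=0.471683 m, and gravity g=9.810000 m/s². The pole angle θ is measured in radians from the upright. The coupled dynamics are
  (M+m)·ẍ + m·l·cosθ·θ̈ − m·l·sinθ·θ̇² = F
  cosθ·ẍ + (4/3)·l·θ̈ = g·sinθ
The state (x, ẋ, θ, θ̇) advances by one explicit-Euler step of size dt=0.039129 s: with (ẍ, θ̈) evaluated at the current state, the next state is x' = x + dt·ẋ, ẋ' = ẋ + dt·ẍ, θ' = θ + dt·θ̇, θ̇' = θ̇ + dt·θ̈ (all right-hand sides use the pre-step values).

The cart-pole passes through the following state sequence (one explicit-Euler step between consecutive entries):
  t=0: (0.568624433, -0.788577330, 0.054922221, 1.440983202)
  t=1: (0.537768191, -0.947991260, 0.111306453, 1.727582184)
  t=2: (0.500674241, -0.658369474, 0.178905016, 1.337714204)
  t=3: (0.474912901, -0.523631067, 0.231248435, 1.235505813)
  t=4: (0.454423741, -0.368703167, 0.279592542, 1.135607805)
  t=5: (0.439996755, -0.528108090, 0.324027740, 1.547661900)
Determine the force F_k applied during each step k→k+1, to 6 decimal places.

F_0 = -7.376106 N
F_1 = 13.884149 N
F_2 = 6.777076 N
F_3 = 7.875220 N
F_4 = -6.939848 N

step 0→1:
  ẍ = (ẋ'−ẋ)/dt = (-0.947991260−-0.788577330)/0.039129 = -4.074061
  θ̈ = (θ̇'−θ̇)/dt = (1.727582184−1.440983202)/0.039129 = 7.324465
  sinθ=0.054895, cosθ=0.998492
  F = (M+m)·ẍ + m·l·cosθ·θ̈ − m·l·sinθ·θ̇² = -8.598558 + 1.241807 − 0.019354 = -7.376106
step 1→2:
  ẍ = (ẋ'−ẋ)/dt = (-0.658369474−-0.947991260)/0.039129 = 7.401717
  θ̈ = (θ̇'−θ̇)/dt = (1.337714204−1.727582184)/0.039129 = -9.963658
  sinθ=0.111077, cosθ=0.993812
  F = (M+m)·ẍ + m·l·cosθ·θ̈ − m·l·sinθ·θ̇² = 15.621783 + -1.681343 − 0.056290 = 13.884149
step 2→3:
  ẍ = (ẋ'−ẋ)/dt = (-0.523631067−-0.658369474)/0.039129 = 3.443441
  θ̈ = (θ̇'−θ̇)/dt = (1.235505813−1.337714204)/0.039129 = -2.612088
  sinθ=0.177952, cosθ=0.984039
  F = (M+m)·ẍ + m·l·cosθ·θ̈ − m·l·sinθ·θ̇² = 7.267596 + -0.436449 − 0.054071 = 6.777076
step 3→4:
  ẍ = (ẋ'−ẋ)/dt = (-0.368703167−-0.523631067)/0.039129 = 3.959414
  θ̈ = (θ̇'−θ̇)/dt = (1.135607805−1.235505813)/0.039129 = -2.553043
  sinθ=0.229193, cosθ=0.973381
  F = (M+m)·ẍ + m·l·cosθ·θ̈ − m·l·sinθ·θ̇² = 8.356588 + -0.421963 − 0.059405 = 7.875220
step 4→5:
  ẍ = (ẋ'−ẋ)/dt = (-0.528108090−-0.368703167)/0.039129 = -4.073831
  θ̈ = (θ̇'−θ̇)/dt = (1.547661900−1.135607805)/0.039129 = 10.530657
  sinθ=0.275964, cosθ=0.961168
  F = (M+m)·ẍ + m·l·cosθ·θ̈ − m·l·sinθ·θ̇² = -8.598072 + 1.718653 − 0.060429 = -6.939848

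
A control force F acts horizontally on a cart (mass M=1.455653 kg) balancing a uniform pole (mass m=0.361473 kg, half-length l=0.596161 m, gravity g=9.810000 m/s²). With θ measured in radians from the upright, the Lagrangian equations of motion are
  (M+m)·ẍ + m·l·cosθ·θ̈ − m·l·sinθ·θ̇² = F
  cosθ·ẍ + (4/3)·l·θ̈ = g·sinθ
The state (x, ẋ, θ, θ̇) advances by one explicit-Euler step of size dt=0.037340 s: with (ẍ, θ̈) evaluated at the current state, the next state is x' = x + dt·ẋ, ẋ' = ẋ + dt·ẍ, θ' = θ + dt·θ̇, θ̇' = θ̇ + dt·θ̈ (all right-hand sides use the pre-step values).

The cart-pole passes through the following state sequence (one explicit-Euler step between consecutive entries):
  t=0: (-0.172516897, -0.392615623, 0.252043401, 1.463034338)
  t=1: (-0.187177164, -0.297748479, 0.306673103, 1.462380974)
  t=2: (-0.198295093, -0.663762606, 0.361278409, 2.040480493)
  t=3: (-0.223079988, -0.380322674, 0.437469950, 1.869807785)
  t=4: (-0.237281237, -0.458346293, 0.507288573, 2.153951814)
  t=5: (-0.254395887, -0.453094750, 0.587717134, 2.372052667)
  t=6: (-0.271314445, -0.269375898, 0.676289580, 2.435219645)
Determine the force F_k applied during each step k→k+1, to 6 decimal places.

F_0 = 4.497963 N
F_1 = -14.770299 N
F_2 = 12.554870 N
F_3 = -2.630732 N
F_4 = 0.870039 N
F_5 = 8.571639 N

step 0→1:
  ẍ = (ẋ'−ẋ)/dt = (-0.297748479−-0.392615623)/0.037340 = 2.540631
  θ̈ = (θ̇'−θ̇)/dt = (1.462380974−1.463034338)/0.037340 = -0.017498
  sinθ=0.249383, cosθ=0.968405
  F = (M+m)·ẍ + m·l·cosθ·θ̈ − m·l·sinθ·θ̇² = 4.616646 + -0.003652 − 0.115031 = 4.497963
step 1→2:
  ẍ = (ẋ'−ẋ)/dt = (-0.663762606−-0.297748479)/0.037340 = -9.802199
  θ̈ = (θ̇'−θ̇)/dt = (2.040480493−1.462380974)/0.037340 = 15.482044
  sinθ=0.301889, cosθ=0.953343
  F = (M+m)·ẍ + m·l·cosθ·θ̈ − m·l·sinθ·θ̇² = -17.811831 + 3.180658 − 0.139126 = -14.770299
step 2→3:
  ẍ = (ẋ'−ẋ)/dt = (-0.380322674−-0.663762606)/0.037340 = 7.590786
  θ̈ = (θ̇'−θ̇)/dt = (1.869807785−2.040480493)/0.037340 = -4.570774
  sinθ=0.353470, cosθ=0.935446
  F = (M+m)·ẍ + m·l·cosθ·θ̈ − m·l·sinθ·θ̇² = 13.793414 + -0.921399 − 0.317145 = 12.554870
step 3→4:
  ẍ = (ẋ'−ẋ)/dt = (-0.458346293−-0.380322674)/0.037340 = -2.089545
  θ̈ = (θ̇'−θ̇)/dt = (2.153951814−1.869807785)/0.037340 = 7.609642
  sinθ=0.423649, cosθ=0.905826
  F = (M+m)·ẍ + m·l·cosθ·θ̈ − m·l·sinθ·θ̇² = -3.796967 + 1.485418 − 0.319183 = -2.630732
step 4→5:
  ẍ = (ẋ'−ẋ)/dt = (-0.453094750−-0.458346293)/0.037340 = 0.140641
  θ̈ = (θ̇'−θ̇)/dt = (2.372052667−2.153951814)/0.037340 = 5.840944
  sinθ=0.485809, cosθ=0.874065
  F = (M+m)·ẍ + m·l·cosθ·θ̈ − m·l·sinθ·θ̇² = 0.255563 + 1.100186 − 0.485710 = 0.870039
step 5→6:
  ẍ = (ẋ'−ẋ)/dt = (-0.269375898−-0.453094750)/0.037340 = 4.920162
  θ̈ = (θ̇'−θ̇)/dt = (2.435219645−2.372052667)/0.037340 = 1.691671
  sinθ=0.554463, cosθ=0.832209
  F = (M+m)·ẍ + m·l·cosθ·θ̈ − m·l·sinθ·θ̇² = 8.940554 + 0.303380 − 0.672296 = 8.571639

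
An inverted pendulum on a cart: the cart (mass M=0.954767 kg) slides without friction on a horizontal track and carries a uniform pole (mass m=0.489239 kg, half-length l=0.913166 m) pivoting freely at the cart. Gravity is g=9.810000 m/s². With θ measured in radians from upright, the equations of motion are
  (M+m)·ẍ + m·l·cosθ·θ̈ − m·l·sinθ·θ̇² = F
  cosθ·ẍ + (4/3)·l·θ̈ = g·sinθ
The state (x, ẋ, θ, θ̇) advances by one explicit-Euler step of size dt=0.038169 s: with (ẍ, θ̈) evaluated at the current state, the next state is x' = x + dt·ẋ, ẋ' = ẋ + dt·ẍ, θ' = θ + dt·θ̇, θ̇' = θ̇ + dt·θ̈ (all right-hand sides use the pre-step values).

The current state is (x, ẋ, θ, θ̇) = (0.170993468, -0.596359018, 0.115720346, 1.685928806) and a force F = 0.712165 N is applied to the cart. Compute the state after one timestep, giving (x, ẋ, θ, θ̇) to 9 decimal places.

sinθ=0.115462247, cosθ=0.993311869
temp = (F + m·l·θ̇²·sinθ)/(M+m) = (0.712165 + 0.146618668)/1.444006 = 0.594723060
θ̈ = (g·sinθ − cosθ·temp)/(l·(4/3 − m·cos²θ/(M+m))) = 0.594041049
ẍ = temp − m·l·θ̈·cosθ/(M+m) = 0.412163792
Euler: x'=0.170993468+0.038169·-0.596359018=0.148231041, ẋ'=-0.596359018+0.038169·0.412163792=-0.580627138
       θ'=0.115720346+0.038169·1.685928806=0.180070563, θ̇'=1.685928806+0.038169·0.594041049=1.708602759

(0.148231041, -0.580627138, 0.180070563, 1.708602759)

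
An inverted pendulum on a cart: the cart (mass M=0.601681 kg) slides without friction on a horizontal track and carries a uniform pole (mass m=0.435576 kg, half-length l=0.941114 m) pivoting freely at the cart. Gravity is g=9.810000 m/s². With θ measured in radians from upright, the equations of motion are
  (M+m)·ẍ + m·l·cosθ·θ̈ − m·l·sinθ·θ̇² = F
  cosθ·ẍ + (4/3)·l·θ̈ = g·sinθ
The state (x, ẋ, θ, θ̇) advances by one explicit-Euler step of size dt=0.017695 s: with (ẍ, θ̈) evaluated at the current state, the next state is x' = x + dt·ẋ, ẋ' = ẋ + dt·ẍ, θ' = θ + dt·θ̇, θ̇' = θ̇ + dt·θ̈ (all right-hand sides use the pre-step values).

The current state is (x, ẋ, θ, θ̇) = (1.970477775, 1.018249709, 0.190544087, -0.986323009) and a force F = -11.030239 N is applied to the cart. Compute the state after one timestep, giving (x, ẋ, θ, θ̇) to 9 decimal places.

(1.988495704, 0.735276811, 0.173091101, -0.738695328)

sinθ=0.189393163, cosθ=0.981901334
temp = (F + m·l·θ̇²·sinθ)/(M+m) = (-11.030239 + 0.075528142)/1.037257 = -10.561231072
θ̈ = (g·sinθ − cosθ·temp)/(l·(4/3 − m·cos²θ/(M+m))) = 13.994217630
ẍ = temp − m·l·θ̈·cosθ/(M+m) = -15.991686777
Euler: x'=1.970477775+0.017695·1.018249709=1.988495704, ẋ'=1.018249709+0.017695·-15.991686777=0.735276811
       θ'=0.190544087+0.017695·-0.986323009=0.173091101, θ̇'=-0.986323009+0.017695·13.994217630=-0.738695328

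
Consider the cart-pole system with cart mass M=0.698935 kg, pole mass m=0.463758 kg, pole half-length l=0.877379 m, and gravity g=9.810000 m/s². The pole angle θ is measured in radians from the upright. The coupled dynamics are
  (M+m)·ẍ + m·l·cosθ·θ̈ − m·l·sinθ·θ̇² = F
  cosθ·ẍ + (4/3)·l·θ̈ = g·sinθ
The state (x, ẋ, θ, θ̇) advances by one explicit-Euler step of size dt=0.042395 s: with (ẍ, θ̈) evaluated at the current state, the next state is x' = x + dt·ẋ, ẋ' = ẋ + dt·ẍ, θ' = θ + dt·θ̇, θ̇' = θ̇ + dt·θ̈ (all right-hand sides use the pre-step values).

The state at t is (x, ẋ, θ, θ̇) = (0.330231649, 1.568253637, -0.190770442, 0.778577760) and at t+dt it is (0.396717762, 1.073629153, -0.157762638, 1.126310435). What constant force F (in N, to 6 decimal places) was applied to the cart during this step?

F = -10.241562 N

ẍ = (ẋ'−ẋ)/dt = (1.073629153−1.568253637)/0.042395 = -11.667048
θ̈ = (θ̇'−θ̇)/dt = (1.126310435−0.778577760)/0.042395 = 8.202210
sinθ=-0.189615, cosθ=0.981858
F = (M+m)·ẍ + m·l·cosθ·θ̈ − m·l·sinθ·θ̇² = -13.565195 + 3.276864 − -0.046769 = -10.241562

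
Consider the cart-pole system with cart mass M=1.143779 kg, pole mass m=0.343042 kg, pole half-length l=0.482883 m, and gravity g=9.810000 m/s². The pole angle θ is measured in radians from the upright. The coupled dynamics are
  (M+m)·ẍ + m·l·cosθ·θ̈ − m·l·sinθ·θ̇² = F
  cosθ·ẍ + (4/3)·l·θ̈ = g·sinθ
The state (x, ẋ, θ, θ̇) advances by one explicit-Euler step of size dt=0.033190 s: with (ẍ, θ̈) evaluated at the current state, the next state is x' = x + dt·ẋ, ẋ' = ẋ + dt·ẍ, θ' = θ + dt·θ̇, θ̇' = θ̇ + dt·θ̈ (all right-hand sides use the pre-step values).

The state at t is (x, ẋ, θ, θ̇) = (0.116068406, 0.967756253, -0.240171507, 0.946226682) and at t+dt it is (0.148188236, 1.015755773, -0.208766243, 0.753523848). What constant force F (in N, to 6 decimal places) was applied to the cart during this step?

ẍ = (ẋ'−ẋ)/dt = (1.015755773−0.967756253)/0.033190 = 1.446204
θ̈ = (θ̇'−θ̇)/dt = (0.753523848−0.946226682)/0.033190 = -5.806051
sinθ=-0.237869, cosθ=0.971297
F = (M+m)·ẍ + m·l·cosθ·θ̈ − m·l·sinθ·θ̇² = 2.150247 + -0.934162 − -0.035279 = 1.251364

F = 1.251364 N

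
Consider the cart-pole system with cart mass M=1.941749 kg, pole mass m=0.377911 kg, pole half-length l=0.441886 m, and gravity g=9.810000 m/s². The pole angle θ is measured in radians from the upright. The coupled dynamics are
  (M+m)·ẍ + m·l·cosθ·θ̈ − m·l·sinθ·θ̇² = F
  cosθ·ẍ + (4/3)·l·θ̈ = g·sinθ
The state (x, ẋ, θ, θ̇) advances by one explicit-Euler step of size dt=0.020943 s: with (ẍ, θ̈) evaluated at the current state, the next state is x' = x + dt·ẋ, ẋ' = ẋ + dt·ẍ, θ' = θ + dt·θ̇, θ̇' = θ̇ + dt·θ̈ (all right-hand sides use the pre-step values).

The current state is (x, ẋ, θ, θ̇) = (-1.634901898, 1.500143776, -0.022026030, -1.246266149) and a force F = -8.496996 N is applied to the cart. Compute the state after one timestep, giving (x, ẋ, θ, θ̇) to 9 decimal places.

sinθ=-0.022024249, cosθ=0.999757437
temp = (F + m·l·θ̇²·sinθ)/(M+m) = (-8.496996 + -0.005712451)/2.319660 = -3.665497724
θ̈ = (g·sinθ − cosθ·temp)/(l·(4/3 − m·cos²θ/(M+m))) = 6.667400029
ẍ = temp − m·l·θ̈·cosθ/(M+m) = -4.145371037
Euler: x'=-1.634901898+0.020943·1.500143776=-1.603484387, ẋ'=1.500143776+0.020943·-4.145371037=1.413327270
       θ'=-0.022026030+0.020943·-1.246266149=-0.048126582, θ̇'=-1.246266149+0.020943·6.667400029=-1.106630790

(-1.603484387, 1.413327270, -0.048126582, -1.106630790)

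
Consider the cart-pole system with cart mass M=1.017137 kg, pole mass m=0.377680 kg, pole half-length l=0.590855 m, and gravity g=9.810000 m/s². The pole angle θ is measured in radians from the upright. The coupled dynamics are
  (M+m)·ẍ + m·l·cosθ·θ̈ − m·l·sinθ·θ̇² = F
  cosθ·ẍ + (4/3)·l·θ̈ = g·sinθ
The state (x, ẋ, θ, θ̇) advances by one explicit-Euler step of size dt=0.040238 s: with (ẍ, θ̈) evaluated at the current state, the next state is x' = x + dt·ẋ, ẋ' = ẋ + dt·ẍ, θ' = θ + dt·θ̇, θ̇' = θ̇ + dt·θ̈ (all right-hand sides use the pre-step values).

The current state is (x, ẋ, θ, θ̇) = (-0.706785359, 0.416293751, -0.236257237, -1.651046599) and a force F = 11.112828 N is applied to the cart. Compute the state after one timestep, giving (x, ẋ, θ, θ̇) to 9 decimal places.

(-0.690034531, 0.830527775, -0.302692050, -2.279526600)

sinθ=-0.234065482, cosθ=0.972220834
temp = (F + m·l·θ̇²·sinθ)/(M+m) = (11.112828 + -0.142383917)/1.394817 = 7.865149394
θ̈ = (g·sinθ − cosθ·temp)/(l·(4/3 − m·cos²θ/(M+m))) = -15.619066587
ẍ = temp − m·l·θ̈·cosθ/(M+m) = 10.294597744
Euler: x'=-0.706785359+0.040238·0.416293751=-0.690034531, ẋ'=0.416293751+0.040238·10.294597744=0.830527775
       θ'=-0.236257237+0.040238·-1.651046599=-0.302692050, θ̇'=-1.651046599+0.040238·-15.619066587=-2.279526600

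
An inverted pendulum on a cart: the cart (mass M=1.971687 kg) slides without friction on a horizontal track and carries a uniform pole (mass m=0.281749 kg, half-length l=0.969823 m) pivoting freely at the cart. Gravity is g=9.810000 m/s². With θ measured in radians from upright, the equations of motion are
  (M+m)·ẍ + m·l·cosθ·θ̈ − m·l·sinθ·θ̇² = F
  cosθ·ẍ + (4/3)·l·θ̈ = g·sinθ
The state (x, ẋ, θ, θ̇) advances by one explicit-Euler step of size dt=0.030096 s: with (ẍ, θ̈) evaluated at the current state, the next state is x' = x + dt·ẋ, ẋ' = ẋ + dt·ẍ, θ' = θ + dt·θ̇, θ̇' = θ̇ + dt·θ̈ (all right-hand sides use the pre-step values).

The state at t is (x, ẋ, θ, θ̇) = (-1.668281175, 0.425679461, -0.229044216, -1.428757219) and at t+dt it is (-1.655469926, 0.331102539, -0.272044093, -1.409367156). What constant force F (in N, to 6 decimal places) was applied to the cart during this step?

ẍ = (ẋ'−ẋ)/dt = (0.331102539−0.425679461)/0.030096 = -3.142508
θ̈ = (θ̇'−θ̇)/dt = (-1.409367156−-1.428757219)/0.030096 = 0.644274
sinθ=-0.227047, cosθ=0.973884
F = (M+m)·ẍ + m·l·cosθ·θ̈ − m·l·sinθ·θ̇² = -7.081441 + 0.171448 − -0.126645 = -6.783348

F = -6.783348 N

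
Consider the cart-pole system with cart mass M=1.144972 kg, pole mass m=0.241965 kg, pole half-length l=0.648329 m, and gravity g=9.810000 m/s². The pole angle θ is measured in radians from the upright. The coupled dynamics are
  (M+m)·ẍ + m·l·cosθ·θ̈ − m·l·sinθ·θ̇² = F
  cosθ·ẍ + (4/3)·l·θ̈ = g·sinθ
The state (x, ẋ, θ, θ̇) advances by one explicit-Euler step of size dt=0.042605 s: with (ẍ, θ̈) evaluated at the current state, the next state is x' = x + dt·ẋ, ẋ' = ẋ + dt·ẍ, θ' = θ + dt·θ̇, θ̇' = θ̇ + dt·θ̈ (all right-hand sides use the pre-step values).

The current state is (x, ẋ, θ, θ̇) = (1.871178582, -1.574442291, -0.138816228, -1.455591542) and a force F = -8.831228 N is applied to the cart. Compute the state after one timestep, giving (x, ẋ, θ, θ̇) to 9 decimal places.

(1.804099468, -1.878692621, -0.200831706, -1.173916492)

sinθ=-0.138370827, cosθ=0.990380490
temp = (F + m·l·θ̇²·sinθ)/(M+m) = (-8.831228 + -0.045990865)/1.386937 = -6.400592720
θ̈ = (g·sinθ − cosθ·temp)/(l·(4/3 − m·cos²θ/(M+m))) = 6.611314407
ẍ = temp − m·l·θ̈·cosθ/(M+m) = -7.141188361
Euler: x'=1.871178582+0.042605·-1.574442291=1.804099468, ẋ'=-1.574442291+0.042605·-7.141188361=-1.878692621
       θ'=-0.138816228+0.042605·-1.455591542=-0.200831706, θ̇'=-1.455591542+0.042605·6.611314407=-1.173916492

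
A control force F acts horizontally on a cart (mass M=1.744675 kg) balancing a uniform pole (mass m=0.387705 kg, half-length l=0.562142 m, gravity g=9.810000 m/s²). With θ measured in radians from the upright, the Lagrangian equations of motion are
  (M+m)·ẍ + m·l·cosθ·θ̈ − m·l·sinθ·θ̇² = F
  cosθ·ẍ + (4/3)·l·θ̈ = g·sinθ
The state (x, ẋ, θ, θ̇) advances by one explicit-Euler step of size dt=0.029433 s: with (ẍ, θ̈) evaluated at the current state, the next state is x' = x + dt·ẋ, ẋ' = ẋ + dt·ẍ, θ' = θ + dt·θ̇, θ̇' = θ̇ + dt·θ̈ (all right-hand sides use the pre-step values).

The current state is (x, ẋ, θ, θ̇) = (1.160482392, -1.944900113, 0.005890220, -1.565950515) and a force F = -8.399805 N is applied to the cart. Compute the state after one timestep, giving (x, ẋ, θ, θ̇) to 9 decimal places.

sinθ=0.005890186, cosθ=0.999982653
temp = (F + m·l·θ̇²·sinθ)/(M+m) = (-8.399805 + 0.003147984)/2.132380 = -3.937692633
θ̈ = (g·sinθ − cosθ·temp)/(l·(4/3 − m·cos²θ/(M+m))) = 6.172241080
ẍ = temp − m·l·θ̈·cosθ/(M+m) = -4.568531121
Euler: x'=1.160482392+0.029433·-1.944900113=1.103238147, ẋ'=-1.944900113+0.029433·-4.568531121=-2.079365689
       θ'=0.005890220+0.029433·-1.565950515=-0.040200402, θ̇'=-1.565950515+0.029433·6.172241080=-1.384282943

(1.103238147, -2.079365689, -0.040200402, -1.384282943)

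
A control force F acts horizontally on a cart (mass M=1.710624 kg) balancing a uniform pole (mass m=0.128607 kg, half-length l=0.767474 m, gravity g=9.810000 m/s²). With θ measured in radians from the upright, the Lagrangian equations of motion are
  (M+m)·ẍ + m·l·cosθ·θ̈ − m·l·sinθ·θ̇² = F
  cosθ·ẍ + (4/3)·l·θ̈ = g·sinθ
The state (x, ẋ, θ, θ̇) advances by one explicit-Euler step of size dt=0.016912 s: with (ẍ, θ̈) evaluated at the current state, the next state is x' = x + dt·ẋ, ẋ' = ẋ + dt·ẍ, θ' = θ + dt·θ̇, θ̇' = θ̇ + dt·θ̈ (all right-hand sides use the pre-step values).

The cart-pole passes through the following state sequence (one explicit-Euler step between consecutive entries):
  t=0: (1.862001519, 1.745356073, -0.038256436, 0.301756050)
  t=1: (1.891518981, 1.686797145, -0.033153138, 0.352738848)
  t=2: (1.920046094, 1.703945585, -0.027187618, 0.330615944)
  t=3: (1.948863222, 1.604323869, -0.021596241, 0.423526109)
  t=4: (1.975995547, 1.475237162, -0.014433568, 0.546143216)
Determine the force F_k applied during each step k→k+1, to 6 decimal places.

F_0 = -6.070786 N
F_1 = 1.736308 N
F_2 = -10.291823 N
F_3 = -13.322730 N

step 0→1:
  ẍ = (ẋ'−ẋ)/dt = (1.686797145−1.745356073)/0.016912 = -3.462567
  θ̈ = (θ̇'−θ̇)/dt = (0.352738848−0.301756050)/0.016912 = 3.014593
  sinθ=-0.038247, cosθ=0.999268
  F = (M+m)·ẍ + m·l·cosθ·θ̈ − m·l·sinθ·θ̇² = -6.368460 + 0.297330 − -0.000344 = -6.070786
step 1→2:
  ẍ = (ẋ'−ẋ)/dt = (1.703945585−1.686797145)/0.016912 = 1.013981
  θ̈ = (θ̇'−θ̇)/dt = (0.330615944−0.352738848)/0.016912 = -1.308119
  sinθ=-0.033147, cosθ=0.999450
  F = (M+m)·ẍ + m·l·cosθ·θ̈ − m·l·sinθ·θ̇² = 1.864945 + -0.129044 − -0.000407 = 1.736308
step 2→3:
  ẍ = (ẋ'−ẋ)/dt = (1.604323869−1.703945585)/0.016912 = -5.890593
  θ̈ = (θ̇'−θ̇)/dt = (0.423526109−0.330615944)/0.016912 = 5.493742
  sinθ=-0.027184, cosθ=0.999630
  F = (M+m)·ẍ + m·l·cosθ·θ̈ − m·l·sinθ·θ̇² = -10.834162 + 0.542046 − -0.000293 = -10.291823
step 3→4:
  ẍ = (ẋ'−ẋ)/dt = (1.475237162−1.604323869)/0.016912 = -7.632847
  θ̈ = (θ̇'−θ̇)/dt = (0.546143216−0.423526109)/0.016912 = 7.250302
  sinθ=-0.021595, cosθ=0.999767
  F = (M+m)·ẍ + m·l·cosθ·θ̈ − m·l·sinθ·θ̇² = -14.038569 + 0.715456 − -0.000382 = -13.322730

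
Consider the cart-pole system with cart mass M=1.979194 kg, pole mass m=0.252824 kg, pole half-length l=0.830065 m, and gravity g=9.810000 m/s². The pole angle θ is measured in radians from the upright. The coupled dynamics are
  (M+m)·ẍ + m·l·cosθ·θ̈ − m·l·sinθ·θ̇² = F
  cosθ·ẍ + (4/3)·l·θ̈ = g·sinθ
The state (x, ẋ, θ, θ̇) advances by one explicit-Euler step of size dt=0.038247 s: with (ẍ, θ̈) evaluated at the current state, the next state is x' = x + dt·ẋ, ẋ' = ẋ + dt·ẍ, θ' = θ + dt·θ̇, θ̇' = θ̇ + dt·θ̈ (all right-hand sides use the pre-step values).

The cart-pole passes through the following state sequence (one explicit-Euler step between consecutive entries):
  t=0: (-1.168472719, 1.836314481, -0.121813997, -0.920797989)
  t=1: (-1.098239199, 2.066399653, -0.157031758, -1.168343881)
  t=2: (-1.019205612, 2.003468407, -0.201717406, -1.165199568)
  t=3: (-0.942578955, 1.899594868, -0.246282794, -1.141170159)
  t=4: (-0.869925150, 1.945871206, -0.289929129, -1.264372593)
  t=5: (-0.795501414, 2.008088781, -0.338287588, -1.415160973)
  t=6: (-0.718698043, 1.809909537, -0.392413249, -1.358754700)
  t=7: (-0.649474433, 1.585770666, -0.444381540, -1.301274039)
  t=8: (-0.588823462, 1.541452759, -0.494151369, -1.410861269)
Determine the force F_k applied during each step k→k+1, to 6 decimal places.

step 0→1:
  ẍ = (ẋ'−ẋ)/dt = (2.066399653−1.836314481)/0.038247 = 6.015770
  θ̈ = (θ̇'−θ̇)/dt = (-1.168343881−-0.920797989)/0.038247 = -6.472296
  sinθ=-0.121513, cosθ=0.992590
  F = (M+m)·ẍ + m·l·cosθ·θ̈ − m·l·sinθ·θ̇² = 13.427308 + -1.348213 − -0.021621 = 12.100716
step 1→2:
  ẍ = (ẋ'−ẋ)/dt = (2.003468407−2.066399653)/0.038247 = -1.645390
  θ̈ = (θ̇'−θ̇)/dt = (-1.165199568−-1.168343881)/0.038247 = 0.082211
  sinθ=-0.156387, cosθ=0.987696
  F = (M+m)·ẍ + m·l·cosθ·θ̈ − m·l·sinθ·θ̇² = -3.672541 + 0.017040 − -0.044799 = -3.610701
step 2→3:
  ẍ = (ẋ'−ẋ)/dt = (1.899594868−2.003468407)/0.038247 = -2.715861
  θ̈ = (θ̇'−θ̇)/dt = (-1.141170159−-1.165199568)/0.038247 = 0.628269
  sinθ=-0.200352, cosθ=0.979724
  F = (M+m)·ẍ + m·l·cosθ·θ̈ − m·l·sinθ·θ̇² = -6.061851 + 0.129175 − -0.057085 = -5.875590
step 3→4:
  ẍ = (ẋ'−ẋ)/dt = (1.945871206−1.899594868)/0.038247 = 1.209934
  θ̈ = (θ̇'−θ̇)/dt = (-1.264372593−-1.141170159)/0.038247 = -3.221231
  sinθ=-0.243801, cosθ=0.969825
  F = (M+m)·ẍ + m·l·cosθ·θ̈ − m·l·sinθ·θ̇² = 2.700594 + -0.655610 − -0.066629 = 2.111613
step 4→5:
  ẍ = (ẋ'−ẋ)/dt = (2.008088781−1.945871206)/0.038247 = 1.626731
  θ̈ = (θ̇'−θ̇)/dt = (-1.415160973−-1.264372593)/0.038247 = -3.942489
  sinθ=-0.285884, cosθ=0.958264
  F = (M+m)·ẍ + m·l·cosθ·θ̈ − m·l·sinθ·θ̇² = 3.630893 + -0.792841 − -0.095912 = 2.933963
step 5→6:
  ẍ = (ẋ'−ẋ)/dt = (1.809909537−2.008088781)/0.038247 = -5.181563
  θ̈ = (θ̇'−θ̇)/dt = (-1.358754700−-1.415160973)/0.038247 = 1.474789
  sinθ=-0.331872, cosθ=0.943324
  F = (M+m)·ẍ + m·l·cosθ·θ̈ − m·l·sinθ·θ̇² = -11.565342 + 0.291959 − -0.139480 = -11.133903
step 6→7:
  ẍ = (ẋ'−ẋ)/dt = (1.585770666−1.809909537)/0.038247 = -5.860299
  θ̈ = (θ̇'−θ̇)/dt = (-1.301274039−-1.358754700)/0.038247 = 1.502880
  sinθ=-0.382419, cosθ=0.923989
  F = (M+m)·ẍ + m·l·cosθ·θ̈ − m·l·sinθ·θ̇² = -13.080294 + 0.291421 − -0.148167 = -12.640705
step 7→8:
  ẍ = (ẋ'−ẋ)/dt = (1.541452759−1.585770666)/0.038247 = -1.158729
  θ̈ = (θ̇'−θ̇)/dt = (-1.410861269−-1.301274039)/0.038247 = -2.865250
  sinθ=-0.429900, cosθ=0.902877
  F = (M+m)·ẍ + m·l·cosθ·θ̈ − m·l·sinθ·θ̇² = -2.586304 + -0.542902 − -0.152769 = -2.976437

F_0 = 12.100716 N
F_1 = -3.610701 N
F_2 = -5.875590 N
F_3 = 2.111613 N
F_4 = 2.933963 N
F_5 = -11.133903 N
F_6 = -12.640705 N
F_7 = -2.976437 N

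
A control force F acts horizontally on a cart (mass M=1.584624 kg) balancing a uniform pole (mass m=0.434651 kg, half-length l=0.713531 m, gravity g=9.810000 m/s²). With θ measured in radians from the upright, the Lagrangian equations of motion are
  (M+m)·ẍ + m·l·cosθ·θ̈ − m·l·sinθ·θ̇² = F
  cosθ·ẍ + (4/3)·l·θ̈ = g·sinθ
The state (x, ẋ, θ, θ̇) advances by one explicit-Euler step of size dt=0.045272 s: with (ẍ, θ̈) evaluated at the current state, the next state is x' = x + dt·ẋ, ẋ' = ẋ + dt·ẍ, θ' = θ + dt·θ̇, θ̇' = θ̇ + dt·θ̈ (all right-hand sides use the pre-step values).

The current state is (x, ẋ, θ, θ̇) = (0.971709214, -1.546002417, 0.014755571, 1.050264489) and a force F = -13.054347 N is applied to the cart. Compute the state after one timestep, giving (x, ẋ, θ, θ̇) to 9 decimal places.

sinθ=0.014755036, cosθ=0.999891139
temp = (F + m·l·θ̇²·sinθ)/(M+m) = (-13.054347 + 0.005047672)/2.019275 = -6.462368587
θ̈ = (g·sinθ − cosθ·temp)/(l·(4/3 − m·cos²θ/(M+m))) = 8.280581320
ẍ = temp − m·l·θ̈·cosθ/(M+m) = -7.734030332
Euler: x'=0.971709214+0.045272·-1.546002417=0.901718593, ẋ'=-1.546002417+0.045272·-7.734030332=-1.896137438
       θ'=0.014755571+0.045272·1.050264489=0.062303145, θ̇'=1.050264489+0.045272·8.280581320=1.425142967

(0.901718593, -1.896137438, 0.062303145, 1.425142967)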